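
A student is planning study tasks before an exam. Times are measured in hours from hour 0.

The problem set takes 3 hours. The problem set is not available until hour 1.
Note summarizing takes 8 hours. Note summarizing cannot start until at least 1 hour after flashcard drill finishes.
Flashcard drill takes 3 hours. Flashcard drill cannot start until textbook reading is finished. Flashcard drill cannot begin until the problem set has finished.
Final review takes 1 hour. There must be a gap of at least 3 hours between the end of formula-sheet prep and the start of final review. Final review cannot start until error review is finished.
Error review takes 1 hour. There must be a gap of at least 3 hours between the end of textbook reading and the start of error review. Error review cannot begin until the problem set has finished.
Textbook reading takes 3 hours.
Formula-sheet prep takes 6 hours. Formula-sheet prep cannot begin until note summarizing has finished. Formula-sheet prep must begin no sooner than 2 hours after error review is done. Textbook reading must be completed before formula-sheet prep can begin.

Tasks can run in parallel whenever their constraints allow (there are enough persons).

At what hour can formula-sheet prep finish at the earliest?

The problem set cannot begin until its own release at hour 1. It runs from hour 1 to 1 + 3 = hour 4.
Textbook reading has no prerequisites, so it starts at hour 0 and finishes at hour 3.
For error review: textbook reading (finishes hour 3, plus 3-hour gap → hour 6); the problem set (finishes hour 4). Taking the maximum gives a start of hour 6, and it finishes at 6 + 1 = hour 7.
For flashcard drill: textbook reading (finishes hour 3); the problem set (finishes hour 4). Taking the maximum gives a start of hour 4, and it finishes at 4 + 3 = hour 7.
Note summarizing waits on flashcard drill (finishes hour 7, plus 1-hour gap → hour 8), so it starts at hour 8 and finishes at 8 + 8 = hour 16.
Formula-sheet prep needs all of note summarizing (finishes hour 16); error review (finishes hour 7, plus 2-hour gap → hour 9); textbook reading (finishes hour 3). That puts its earliest start at hour 16; it finishes at 16 + 6 = hour 22.

22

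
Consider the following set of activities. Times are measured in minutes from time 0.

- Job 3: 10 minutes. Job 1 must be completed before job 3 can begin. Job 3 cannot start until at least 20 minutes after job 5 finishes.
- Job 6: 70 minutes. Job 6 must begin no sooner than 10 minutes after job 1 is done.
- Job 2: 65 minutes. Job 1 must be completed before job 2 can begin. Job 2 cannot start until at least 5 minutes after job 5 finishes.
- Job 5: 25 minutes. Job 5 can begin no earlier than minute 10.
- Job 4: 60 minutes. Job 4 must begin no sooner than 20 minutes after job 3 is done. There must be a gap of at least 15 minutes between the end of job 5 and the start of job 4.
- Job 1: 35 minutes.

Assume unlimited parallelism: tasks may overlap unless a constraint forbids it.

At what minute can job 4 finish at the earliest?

After its own release at minute 10, job 5 can start at minute 10 and finishes at minute 35.
Nothing blocks job 1, so it runs from minute 0 to minute 35.
Job 3 has to wait for job 1 (finishes minute 35); job 5 (finishes minute 35, plus 20-minute gap → minute 55). The latest of these is minute 55, so job 3 runs minute 55 to 55 + 10 = minute 65.
For job 4: job 3 (finishes minute 65, plus 20-minute gap → minute 85); job 5 (finishes minute 35, plus 15-minute gap → minute 50). Taking the maximum gives a start of minute 85, and it finishes at 85 + 60 = minute 145.

145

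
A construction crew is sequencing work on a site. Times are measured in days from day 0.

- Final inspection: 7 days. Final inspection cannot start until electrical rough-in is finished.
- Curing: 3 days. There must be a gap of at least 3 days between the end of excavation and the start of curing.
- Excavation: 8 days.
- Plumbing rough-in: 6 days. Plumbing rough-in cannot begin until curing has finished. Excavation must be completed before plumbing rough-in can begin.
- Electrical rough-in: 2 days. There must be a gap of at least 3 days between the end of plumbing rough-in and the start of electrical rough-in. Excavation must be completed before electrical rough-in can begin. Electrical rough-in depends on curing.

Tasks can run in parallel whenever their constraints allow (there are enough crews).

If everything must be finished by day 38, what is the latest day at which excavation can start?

6

Nothing follows final inspection; the deadline of day 38 is its only limit. It must start by 38 − 7 = day 31.
Electrical rough-in has to be done before final inspection (must start by day 31). That means finishing by day 31, i.e. starting by 31 − 2 = day 29.
Plumbing rough-in has to be done before electrical rough-in (must start by day 29, minus 3-day gap → day 26). That means finishing by day 26, i.e. starting by 26 − 6 = day 20.
Curing feeds plumbing rough-in (must start by day 20); electrical rough-in (must start by day 29). Taking the minimum, curing must finish by day 20 and start by 20 − 3 = day 17.
Excavation feeds curing (must start by day 17, minus 3-day gap → day 14); plumbing rough-in (must start by day 20); electrical rough-in (must start by day 29). Taking the minimum, excavation must finish by day 14 and start by 14 − 8 = day 6.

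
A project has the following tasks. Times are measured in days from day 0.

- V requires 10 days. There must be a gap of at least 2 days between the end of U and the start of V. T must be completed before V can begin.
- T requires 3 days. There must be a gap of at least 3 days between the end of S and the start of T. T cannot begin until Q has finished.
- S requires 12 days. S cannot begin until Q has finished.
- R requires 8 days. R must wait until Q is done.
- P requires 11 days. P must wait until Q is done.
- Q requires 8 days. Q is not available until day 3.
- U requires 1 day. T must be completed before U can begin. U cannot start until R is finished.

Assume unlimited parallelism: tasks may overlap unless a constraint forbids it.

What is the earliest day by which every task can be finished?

42

Q waits on its own release at day 3, so it starts at day 3 and finishes at 3 + 8 = day 11.
S waits on Q (finishes day 11), so it starts at day 11 and finishes at 11 + 12 = day 23.
T has to wait for S (finishes day 23, plus 3-day gap → day 26); Q (finishes day 11). The latest of these is day 26, so T runs day 26 to 26 + 3 = day 29.
R cannot begin until Q (finishes day 11). It runs from day 11 to 11 + 8 = day 19.
U needs all of T (finishes day 29); R (finishes day 19). That puts its earliest start at day 29; it finishes at 29 + 1 = day 30.
V has to wait for U (finishes day 30, plus 2-day gap → day 32); T (finishes day 29). The latest of these is day 32, so V runs day 32 to 32 + 10 = day 42.
P waits on Q (finishes day 11), so it starts at day 11 and finishes at 11 + 11 = day 22.
All tasks are finished once the last one completes. Finish times: P at 22, Q at 11, R at 19, S at 23, T at 29, U at 30, V at 42. The latest is day 42.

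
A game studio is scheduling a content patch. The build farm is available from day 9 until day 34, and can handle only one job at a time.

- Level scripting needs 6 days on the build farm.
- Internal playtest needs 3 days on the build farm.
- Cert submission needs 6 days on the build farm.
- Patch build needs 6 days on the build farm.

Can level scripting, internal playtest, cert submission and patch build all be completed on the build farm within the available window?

Yes

The build farm window is 34 − 9 = 25 days.
Running back to back, the jobs need 6 + 3 + 6 + 6 = 21 days on the build farm.
Since 21 ≤ 25, they fit within the window.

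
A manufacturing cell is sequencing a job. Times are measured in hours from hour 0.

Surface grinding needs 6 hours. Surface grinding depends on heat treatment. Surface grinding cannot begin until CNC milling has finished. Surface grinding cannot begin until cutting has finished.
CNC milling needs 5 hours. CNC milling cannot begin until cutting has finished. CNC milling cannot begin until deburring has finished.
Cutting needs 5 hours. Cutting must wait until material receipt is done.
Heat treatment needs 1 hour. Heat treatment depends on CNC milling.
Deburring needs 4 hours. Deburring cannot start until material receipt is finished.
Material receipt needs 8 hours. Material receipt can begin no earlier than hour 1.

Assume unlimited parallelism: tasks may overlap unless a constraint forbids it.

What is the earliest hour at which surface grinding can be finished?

26

Material receipt waits on its own release at hour 1, so it starts at hour 1 and finishes at 1 + 8 = hour 9.
Deburring waits on material receipt (finishes hour 9), so it starts at hour 9 and finishes at 9 + 4 = hour 13.
Cutting cannot begin until material receipt (finishes hour 9). It runs from hour 9 to 9 + 5 = hour 14.
CNC milling has to wait for cutting (finishes hour 14); deburring (finishes hour 13). The latest of these is hour 14, so CNC milling runs hour 14 to 14 + 5 = hour 19.
After CNC milling (finishes hour 19), heat treatment can start at hour 19 and finishes at hour 20.
For surface grinding: heat treatment (finishes hour 20); CNC milling (finishes hour 19); cutting (finishes hour 14). Taking the maximum gives a start of hour 20, and it finishes at 20 + 6 = hour 26.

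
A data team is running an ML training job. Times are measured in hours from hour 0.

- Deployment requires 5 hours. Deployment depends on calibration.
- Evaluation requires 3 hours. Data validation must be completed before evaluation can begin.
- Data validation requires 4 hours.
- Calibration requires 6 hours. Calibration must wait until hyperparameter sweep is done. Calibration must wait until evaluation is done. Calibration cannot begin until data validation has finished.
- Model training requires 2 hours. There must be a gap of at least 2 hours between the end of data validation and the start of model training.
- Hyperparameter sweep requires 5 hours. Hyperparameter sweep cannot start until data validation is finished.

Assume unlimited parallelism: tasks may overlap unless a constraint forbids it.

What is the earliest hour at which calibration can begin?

9

Data validation has no prerequisites, so it starts at hour 0 and finishes at hour 4.
After data validation (finishes hour 4), evaluation can start at hour 4 and finishes at hour 7.
Hyperparameter sweep cannot begin until data validation (finishes hour 4). It runs from hour 4 to 4 + 5 = hour 9.
Calibration waits on hyperparameter sweep (finishes hour 9); evaluation (finishes hour 7); data validation (finishes hour 4). The latest of these is hour 9, which is the earliest calibration can start.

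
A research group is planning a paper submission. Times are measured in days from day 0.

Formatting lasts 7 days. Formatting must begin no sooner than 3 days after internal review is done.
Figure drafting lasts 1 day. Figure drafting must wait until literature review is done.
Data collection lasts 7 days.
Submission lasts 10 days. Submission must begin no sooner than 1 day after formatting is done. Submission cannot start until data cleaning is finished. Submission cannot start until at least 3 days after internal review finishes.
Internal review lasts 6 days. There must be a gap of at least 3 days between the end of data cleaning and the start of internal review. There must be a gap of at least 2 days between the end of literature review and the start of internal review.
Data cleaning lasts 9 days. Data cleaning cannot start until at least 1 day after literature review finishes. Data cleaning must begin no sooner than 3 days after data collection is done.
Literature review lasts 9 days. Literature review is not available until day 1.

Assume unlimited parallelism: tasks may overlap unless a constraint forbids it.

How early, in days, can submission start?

40

Nothing blocks data collection, so it runs from day 0 to day 7.
Literature review waits on its own release at day 1, so it starts at day 1 and finishes at 1 + 9 = day 10.
For data cleaning: literature review (finishes day 10, plus 1-day gap → day 11); data collection (finishes day 7, plus 3-day gap → day 10). Taking the maximum gives a start of day 11, and it finishes at 11 + 9 = day 20.
Internal review needs all of data cleaning (finishes day 20, plus 3-day gap → day 23); literature review (finishes day 10, plus 2-day gap → day 12). That puts its earliest start at day 23; it finishes at 23 + 6 = day 29.
Formatting waits on internal review (finishes day 29, plus 3-day gap → day 32), so it starts at day 32 and finishes at 32 + 7 = day 39.
Submission waits on formatting (finishes day 39, plus 1-day gap → day 40); data cleaning (finishes day 20); internal review (finishes day 29, plus 3-day gap → day 32). The latest of these is day 40, which is the earliest submission can start.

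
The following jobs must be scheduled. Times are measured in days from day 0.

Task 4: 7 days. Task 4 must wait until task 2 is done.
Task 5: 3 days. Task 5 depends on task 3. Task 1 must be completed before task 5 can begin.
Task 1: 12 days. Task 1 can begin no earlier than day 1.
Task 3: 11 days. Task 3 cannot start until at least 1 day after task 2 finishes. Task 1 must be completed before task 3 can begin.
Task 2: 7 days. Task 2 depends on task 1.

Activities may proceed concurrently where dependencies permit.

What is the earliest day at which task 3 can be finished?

32

Task 1 waits on its own release at day 1, so it starts at day 1 and finishes at 1 + 12 = day 13.
After task 1 (finishes day 13), task 2 can start at day 13 and finishes at day 20.
Task 3 cannot start until task 2 (finishes day 20, plus 1-day gap → day 21); task 1 (finishes day 13). The controlling bound is day 21, so task 3 finishes at 21 + 11 = day 32.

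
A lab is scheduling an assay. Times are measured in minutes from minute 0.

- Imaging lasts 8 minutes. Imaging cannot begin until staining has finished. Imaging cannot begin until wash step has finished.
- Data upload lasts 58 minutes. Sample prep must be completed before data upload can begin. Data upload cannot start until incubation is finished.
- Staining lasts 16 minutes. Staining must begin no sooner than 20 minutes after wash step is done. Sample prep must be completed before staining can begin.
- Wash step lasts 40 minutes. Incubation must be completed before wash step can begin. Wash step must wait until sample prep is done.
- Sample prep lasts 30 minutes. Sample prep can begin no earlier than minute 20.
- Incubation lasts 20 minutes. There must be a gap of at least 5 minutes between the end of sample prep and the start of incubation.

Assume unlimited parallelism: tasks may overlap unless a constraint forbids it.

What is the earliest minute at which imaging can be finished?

159

Sample prep waits on its own release at minute 20, so it starts at minute 20 and finishes at 20 + 30 = minute 50.
Incubation cannot begin until sample prep (finishes minute 50, plus 5-minute gap → minute 55). It runs from minute 55 to 55 + 20 = minute 75.
Wash step needs all of incubation (finishes minute 75); sample prep (finishes minute 50). That puts its earliest start at minute 75; it finishes at 75 + 40 = minute 115.
Staining needs all of wash step (finishes minute 115, plus 20-minute gap → minute 135); sample prep (finishes minute 50). That puts its earliest start at minute 135; it finishes at 135 + 16 = minute 151.
Imaging needs all of staining (finishes minute 151); wash step (finishes minute 115). That puts its earliest start at minute 151; it finishes at 151 + 8 = minute 159.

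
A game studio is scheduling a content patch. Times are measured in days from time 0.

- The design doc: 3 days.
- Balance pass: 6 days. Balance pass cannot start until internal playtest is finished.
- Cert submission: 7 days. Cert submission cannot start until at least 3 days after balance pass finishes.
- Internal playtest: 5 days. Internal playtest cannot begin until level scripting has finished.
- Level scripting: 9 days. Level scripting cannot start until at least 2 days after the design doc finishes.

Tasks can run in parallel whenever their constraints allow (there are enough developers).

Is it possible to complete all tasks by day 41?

Nothing blocks the design doc, so it runs from day 0 to day 3.
Level scripting cannot begin until the design doc (finishes day 3, plus 2-day gap → day 5). It runs from day 5 to 5 + 9 = day 14.
After level scripting (finishes day 14), internal playtest can start at day 14 and finishes at day 19.
Balance pass waits on internal playtest (finishes day 19), so it starts at day 19 and finishes at 19 + 6 = day 25.
Cert submission cannot begin until balance pass (finishes day 25, plus 3-day gap → day 28). It runs from day 28 to 28 + 7 = day 35.
Every task is finished by day 35, which is no later than the deadline of 41, so the schedule is feasible.

Yes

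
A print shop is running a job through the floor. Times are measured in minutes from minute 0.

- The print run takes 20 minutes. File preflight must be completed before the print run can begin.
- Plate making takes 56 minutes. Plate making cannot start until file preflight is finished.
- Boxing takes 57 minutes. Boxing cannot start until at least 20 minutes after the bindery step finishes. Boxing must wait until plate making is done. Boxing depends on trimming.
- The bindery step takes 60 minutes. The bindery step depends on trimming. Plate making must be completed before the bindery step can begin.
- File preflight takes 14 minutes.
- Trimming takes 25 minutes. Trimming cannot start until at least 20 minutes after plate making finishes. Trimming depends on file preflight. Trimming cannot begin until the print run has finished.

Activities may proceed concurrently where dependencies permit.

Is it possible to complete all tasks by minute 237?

File preflight has no prerequisites, so it starts at minute 0 and finishes at minute 14.
After file preflight (finishes minute 14), the print run can start at minute 14 and finishes at minute 34.
Plate making waits on file preflight (finishes minute 14), so it starts at minute 14 and finishes at 14 + 56 = minute 70.
Trimming cannot start until plate making (finishes minute 70, plus 20-minute gap → minute 90); file preflight (finishes minute 14); the print run (finishes minute 34). The controlling bound is minute 90, so trimming finishes at 90 + 25 = minute 115.
The bindery step has to wait for trimming (finishes minute 115); plate making (finishes minute 70). The latest of these is minute 115, so the bindery step runs minute 115 to 115 + 60 = minute 175.
Boxing has to wait for the bindery step (finishes minute 175, plus 20-minute gap → minute 195); plate making (finishes minute 70); trimming (finishes minute 115). The latest of these is minute 195, so boxing runs minute 195 to 195 + 57 = minute 252.
The earliest everything can be done is minute 252, which is after the deadline of 237, so it is not possible.

No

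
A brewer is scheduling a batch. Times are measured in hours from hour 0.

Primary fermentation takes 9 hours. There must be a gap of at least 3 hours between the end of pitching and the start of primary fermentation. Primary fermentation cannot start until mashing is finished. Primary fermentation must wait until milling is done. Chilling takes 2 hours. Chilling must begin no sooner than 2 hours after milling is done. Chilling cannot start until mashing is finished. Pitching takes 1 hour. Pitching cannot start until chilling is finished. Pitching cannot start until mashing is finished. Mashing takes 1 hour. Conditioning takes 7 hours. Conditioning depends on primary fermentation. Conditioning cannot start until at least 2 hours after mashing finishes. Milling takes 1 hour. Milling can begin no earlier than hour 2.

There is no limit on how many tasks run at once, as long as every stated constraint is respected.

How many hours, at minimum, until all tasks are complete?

Nothing blocks mashing, so it runs from hour 0 to hour 1.
After its own release at hour 2, milling can start at hour 2 and finishes at hour 3.
Chilling cannot start until milling (finishes hour 3, plus 2-hour gap → hour 5); mashing (finishes hour 1). The controlling bound is hour 5, so chilling finishes at 5 + 2 = hour 7.
Pitching cannot start until chilling (finishes hour 7); mashing (finishes hour 1). The controlling bound is hour 7, so pitching finishes at 7 + 1 = hour 8.
Primary fermentation has to wait for pitching (finishes hour 8, plus 3-hour gap → hour 11); mashing (finishes hour 1); milling (finishes hour 3). The latest of these is hour 11, so primary fermentation runs hour 11 to 11 + 9 = hour 20.
For conditioning: primary fermentation (finishes hour 20); mashing (finishes hour 1, plus 2-hour gap → hour 3). Taking the maximum gives a start of hour 20, and it finishes at 20 + 7 = hour 27.
All tasks are finished once the last one completes. Finish times: Milling at 3, Mashing at 1, Chilling at 7, Pitching at 8, Primary fermentation at 20, Conditioning at 27. The latest is hour 27.

27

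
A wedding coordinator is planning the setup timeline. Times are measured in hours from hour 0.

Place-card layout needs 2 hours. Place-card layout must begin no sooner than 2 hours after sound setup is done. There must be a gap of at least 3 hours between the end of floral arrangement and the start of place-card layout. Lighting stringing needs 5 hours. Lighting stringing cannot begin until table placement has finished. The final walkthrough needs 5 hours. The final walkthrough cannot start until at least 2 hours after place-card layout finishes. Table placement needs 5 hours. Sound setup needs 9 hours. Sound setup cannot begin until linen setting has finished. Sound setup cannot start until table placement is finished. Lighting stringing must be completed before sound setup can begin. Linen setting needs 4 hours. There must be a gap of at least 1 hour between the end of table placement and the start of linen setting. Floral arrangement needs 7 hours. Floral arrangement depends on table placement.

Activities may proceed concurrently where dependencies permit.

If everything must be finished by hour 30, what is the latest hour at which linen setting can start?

6

The final walkthrough must finish by hour 30; it takes 5 hours, so it must start by 30 − 5 = hour 25.
Since the final walkthrough (must start by hour 25, minus 2-hour gap → hour 23) depends on it, place-card layout must finish by hour 23. Backing off its 2-hour duration gives a latest start of hour 21.
Sound setup has to be done before place-card layout (must start by hour 21, minus 2-hour gap → hour 19). That means finishing by hour 19, i.e. starting by 19 − 9 = hour 10.
Linen setting has to be done before sound setup (must start by hour 10). That means finishing by hour 10, i.e. starting by 10 − 4 = hour 6.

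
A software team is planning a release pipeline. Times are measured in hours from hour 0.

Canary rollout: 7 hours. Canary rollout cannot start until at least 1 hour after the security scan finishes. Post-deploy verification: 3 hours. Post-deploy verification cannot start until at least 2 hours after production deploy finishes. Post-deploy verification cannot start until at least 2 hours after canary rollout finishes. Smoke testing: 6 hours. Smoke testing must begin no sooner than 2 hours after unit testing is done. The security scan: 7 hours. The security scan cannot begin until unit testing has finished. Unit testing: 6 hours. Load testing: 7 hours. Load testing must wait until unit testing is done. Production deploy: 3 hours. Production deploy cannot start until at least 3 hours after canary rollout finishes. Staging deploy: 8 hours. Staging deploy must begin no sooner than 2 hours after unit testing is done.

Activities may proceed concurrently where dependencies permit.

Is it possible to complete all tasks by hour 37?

Yes

Unit testing can start immediately at hour 0; it finishes at hour 6.
After unit testing (finishes hour 6), load testing can start at hour 6 and finishes at hour 13.
Smoke testing cannot begin until unit testing (finishes hour 6, plus 2-hour gap → hour 8). It runs from hour 8 to 8 + 6 = hour 14.
After unit testing (finishes hour 6, plus 2-hour gap → hour 8), staging deploy can start at hour 8 and finishes at hour 16.
The security scan cannot begin until unit testing (finishes hour 6). It runs from hour 6 to 6 + 7 = hour 13.
After the security scan (finishes hour 13, plus 1-hour gap → hour 14), canary rollout can start at hour 14 and finishes at hour 21.
After canary rollout (finishes hour 21, plus 3-hour gap → hour 24), production deploy can start at hour 24 and finishes at hour 27.
Post-deploy verification cannot start until production deploy (finishes hour 27, plus 2-hour gap → hour 29); canary rollout (finishes hour 21, plus 2-hour gap → hour 23). The controlling bound is hour 29, so post-deploy verification finishes at 29 + 3 = hour 32.
Every task is finished by hour 32, which is no later than the deadline of 37, so the schedule is feasible.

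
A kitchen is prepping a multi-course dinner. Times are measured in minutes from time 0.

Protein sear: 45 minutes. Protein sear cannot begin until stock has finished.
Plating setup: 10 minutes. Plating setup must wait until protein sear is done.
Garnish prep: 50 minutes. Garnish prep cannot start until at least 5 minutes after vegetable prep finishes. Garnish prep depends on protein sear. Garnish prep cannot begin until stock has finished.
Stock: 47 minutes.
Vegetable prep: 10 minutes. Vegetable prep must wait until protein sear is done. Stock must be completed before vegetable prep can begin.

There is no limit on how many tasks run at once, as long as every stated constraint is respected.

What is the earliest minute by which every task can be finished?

Stock can start immediately at minute 0; it finishes at minute 47.
Protein sear cannot begin until stock (finishes minute 47). It runs from minute 47 to 47 + 45 = minute 92.
Plating setup cannot begin until protein sear (finishes minute 92). It runs from minute 92 to 92 + 10 = minute 102.
Vegetable prep needs all of protein sear (finishes minute 92); stock (finishes minute 47). That puts its earliest start at minute 92; it finishes at 92 + 10 = minute 102.
Garnish prep needs all of vegetable prep (finishes minute 102, plus 5-minute gap → minute 107); protein sear (finishes minute 92); stock (finishes minute 47). That puts its earliest start at minute 107; it finishes at 107 + 50 = minute 157.
All tasks are finished once the last one completes. Finish times: Stock at 47, Protein sear at 92, Vegetable prep at 102, Plating setup at 102, Garnish prep at 157. The latest is minute 157.

157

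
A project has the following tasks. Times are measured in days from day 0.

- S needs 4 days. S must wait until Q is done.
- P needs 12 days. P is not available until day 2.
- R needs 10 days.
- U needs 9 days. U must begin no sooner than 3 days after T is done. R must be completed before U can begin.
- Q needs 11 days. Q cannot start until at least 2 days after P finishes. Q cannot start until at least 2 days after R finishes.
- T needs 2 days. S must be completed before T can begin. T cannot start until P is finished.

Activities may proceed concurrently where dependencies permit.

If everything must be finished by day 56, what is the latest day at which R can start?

15

U has no dependents, so it just needs to finish by day 56. Starting by 56 − 9 = day 47 achieves that.
Since U (must start by day 47, minus 3-day gap → day 44) depends on it, T must finish by day 44. Backing off its 2-day duration gives a latest start of day 42.
S has to be done before T (must start by day 42). That means finishing by day 42, i.e. starting by 42 − 4 = day 38.
Q feeds into S (must start by day 38); so Q must finish by day 38 and therefore start by day 27.
R feeds Q (must start by day 27, minus 2-day gap → day 25); U (must start by day 47). Taking the minimum, R must finish by day 25 and start by 25 − 10 = day 15.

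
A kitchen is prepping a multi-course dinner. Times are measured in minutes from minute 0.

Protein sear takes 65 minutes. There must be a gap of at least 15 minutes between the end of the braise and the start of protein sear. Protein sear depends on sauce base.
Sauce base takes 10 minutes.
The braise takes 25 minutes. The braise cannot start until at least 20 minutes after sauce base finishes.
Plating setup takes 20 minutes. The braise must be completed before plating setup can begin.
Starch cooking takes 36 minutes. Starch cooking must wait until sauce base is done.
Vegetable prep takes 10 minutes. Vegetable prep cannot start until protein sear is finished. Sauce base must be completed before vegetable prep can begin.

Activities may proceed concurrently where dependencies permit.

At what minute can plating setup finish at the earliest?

Nothing blocks sauce base, so it runs from minute 0 to minute 10.
After sauce base (finishes minute 10, plus 20-minute gap → minute 30), the braise can start at minute 30 and finishes at minute 55.
Plating setup waits on the braise (finishes minute 55), so it starts at minute 55 and finishes at 55 + 20 = minute 75.

75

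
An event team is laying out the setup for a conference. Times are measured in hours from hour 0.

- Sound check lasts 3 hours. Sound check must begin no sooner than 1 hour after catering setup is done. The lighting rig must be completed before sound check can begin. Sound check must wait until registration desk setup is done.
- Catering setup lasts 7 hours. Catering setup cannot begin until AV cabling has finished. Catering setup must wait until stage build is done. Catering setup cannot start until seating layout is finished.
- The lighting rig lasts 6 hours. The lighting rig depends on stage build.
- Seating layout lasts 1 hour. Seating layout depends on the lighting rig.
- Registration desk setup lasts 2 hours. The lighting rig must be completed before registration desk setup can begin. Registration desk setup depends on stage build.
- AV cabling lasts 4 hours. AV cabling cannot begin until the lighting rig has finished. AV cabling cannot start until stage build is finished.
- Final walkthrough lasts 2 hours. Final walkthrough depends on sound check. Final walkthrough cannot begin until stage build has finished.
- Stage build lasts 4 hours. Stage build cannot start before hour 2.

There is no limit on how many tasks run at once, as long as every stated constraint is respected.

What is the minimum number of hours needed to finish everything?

Stage build waits on its own release at hour 2, so it starts at hour 2 and finishes at 2 + 4 = hour 6.
The lighting rig cannot begin until stage build (finishes hour 6). It runs from hour 6 to 6 + 6 = hour 12.
For registration desk setup: the lighting rig (finishes hour 12); stage build (finishes hour 6). Taking the maximum gives a start of hour 12, and it finishes at 12 + 2 = hour 14.
Seating layout waits on the lighting rig (finishes hour 12), so it starts at hour 12 and finishes at 12 + 1 = hour 13.
For AV cabling: the lighting rig (finishes hour 12); stage build (finishes hour 6). Taking the maximum gives a start of hour 12, and it finishes at 12 + 4 = hour 16.
For catering setup: AV cabling (finishes hour 16); stage build (finishes hour 6); seating layout (finishes hour 13). Taking the maximum gives a start of hour 16, and it finishes at 16 + 7 = hour 23.
Sound check has to wait for catering setup (finishes hour 23, plus 1-hour gap → hour 24); the lighting rig (finishes hour 12); registration desk setup (finishes hour 14). The latest of these is hour 24, so sound check runs hour 24 to 24 + 3 = hour 27.
Final walkthrough has to wait for sound check (finishes hour 27); stage build (finishes hour 6). The latest of these is hour 27, so final walkthrough runs hour 27 to 27 + 2 = hour 29.
All tasks are finished once the last one completes. Finish times: Stage build at 6, The lighting rig at 12, AV cabling at 16, Seating layout at 13, Registration desk setup at 14, Catering setup at 23, Sound check at 27, Final walkthrough at 29. The latest is hour 29.

29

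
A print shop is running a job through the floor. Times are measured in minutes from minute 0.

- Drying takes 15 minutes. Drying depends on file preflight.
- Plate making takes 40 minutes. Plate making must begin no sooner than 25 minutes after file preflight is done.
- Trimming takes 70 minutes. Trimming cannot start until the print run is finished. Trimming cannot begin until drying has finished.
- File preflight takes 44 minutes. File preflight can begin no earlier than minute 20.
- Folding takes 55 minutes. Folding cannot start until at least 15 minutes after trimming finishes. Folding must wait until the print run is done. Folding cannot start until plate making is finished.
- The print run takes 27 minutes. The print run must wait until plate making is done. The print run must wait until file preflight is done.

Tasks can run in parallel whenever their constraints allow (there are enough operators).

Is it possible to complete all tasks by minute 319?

Yes

File preflight cannot begin until its own release at minute 20. It runs from minute 20 to 20 + 44 = minute 64.
After file preflight (finishes minute 64), drying can start at minute 64 and finishes at minute 79.
After file preflight (finishes minute 64, plus 25-minute gap → minute 89), plate making can start at minute 89 and finishes at minute 129.
For the print run: plate making (finishes minute 129); file preflight (finishes minute 64). Taking the maximum gives a start of minute 129, and it finishes at 129 + 27 = minute 156.
Trimming needs all of the print run (finishes minute 156); drying (finishes minute 79). That puts its earliest start at minute 156; it finishes at 156 + 70 = minute 226.
Folding has to wait for trimming (finishes minute 226, plus 15-minute gap → minute 241); the print run (finishes minute 156); plate making (finishes minute 129). The latest of these is minute 241, so folding runs minute 241 to 241 + 55 = minute 296.
Every task is finished by minute 296, which is no later than the deadline of 319, so the schedule is feasible.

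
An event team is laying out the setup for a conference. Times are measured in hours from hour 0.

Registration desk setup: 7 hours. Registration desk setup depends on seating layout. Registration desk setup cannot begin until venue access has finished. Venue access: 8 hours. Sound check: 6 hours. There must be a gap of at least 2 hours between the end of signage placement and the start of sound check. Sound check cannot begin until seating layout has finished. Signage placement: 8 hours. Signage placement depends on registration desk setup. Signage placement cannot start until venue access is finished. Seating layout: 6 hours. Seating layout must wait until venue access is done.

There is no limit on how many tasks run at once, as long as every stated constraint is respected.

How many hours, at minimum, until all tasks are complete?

Nothing blocks venue access, so it runs from hour 0 to hour 8.
After venue access (finishes hour 8), seating layout can start at hour 8 and finishes at hour 14.
Registration desk setup needs all of seating layout (finishes hour 14); venue access (finishes hour 8). That puts its earliest start at hour 14; it finishes at 14 + 7 = hour 21.
Signage placement needs all of registration desk setup (finishes hour 21); venue access (finishes hour 8). That puts its earliest start at hour 21; it finishes at 21 + 8 = hour 29.
Sound check needs all of signage placement (finishes hour 29, plus 2-hour gap → hour 31); seating layout (finishes hour 14). That puts its earliest start at hour 31; it finishes at 31 + 6 = hour 37.
All tasks are finished once the last one completes. Finish times: Venue access at 8, Seating layout at 14, Registration desk setup at 21, Signage placement at 29, Sound check at 37. The latest is hour 37.

37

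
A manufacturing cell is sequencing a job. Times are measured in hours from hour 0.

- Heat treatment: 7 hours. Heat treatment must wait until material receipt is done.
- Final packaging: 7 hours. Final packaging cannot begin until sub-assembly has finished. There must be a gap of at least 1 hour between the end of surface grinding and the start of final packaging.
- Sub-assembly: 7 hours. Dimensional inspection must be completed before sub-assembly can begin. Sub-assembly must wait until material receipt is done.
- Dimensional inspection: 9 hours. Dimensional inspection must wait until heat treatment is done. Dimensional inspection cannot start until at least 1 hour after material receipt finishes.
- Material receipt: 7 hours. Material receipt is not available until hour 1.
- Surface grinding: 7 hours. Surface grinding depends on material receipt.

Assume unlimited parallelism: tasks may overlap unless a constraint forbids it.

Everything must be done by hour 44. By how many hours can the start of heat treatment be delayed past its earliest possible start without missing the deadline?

Material receipt cannot begin until its own release at hour 1. It runs from hour 1 to 1 + 7 = hour 8.
Heat treatment cannot begin until material receipt (finishes hour 8). It runs from hour 8 to 8 + 7 = hour 15.

Working backward from the deadline:
Nothing follows final packaging; the deadline of hour 44 is its only limit. It must start by 44 − 7 = hour 37.
Since final packaging (must start by hour 37) depends on it, sub-assembly must finish by hour 37. Backing off its 7-hour duration gives a latest start of hour 30.
Dimensional inspection has to be done before sub-assembly (must start by hour 30). That means finishing by hour 30, i.e. starting by 30 − 9 = hour 21.
Heat treatment feeds into dimensional inspection (must start by hour 21); so heat treatment must finish by hour 21 and therefore start by hour 14.
So heat treatment can start as early as hour 8 and as late as hour 14, giving 14 − 8 = 6 hours of slack.

6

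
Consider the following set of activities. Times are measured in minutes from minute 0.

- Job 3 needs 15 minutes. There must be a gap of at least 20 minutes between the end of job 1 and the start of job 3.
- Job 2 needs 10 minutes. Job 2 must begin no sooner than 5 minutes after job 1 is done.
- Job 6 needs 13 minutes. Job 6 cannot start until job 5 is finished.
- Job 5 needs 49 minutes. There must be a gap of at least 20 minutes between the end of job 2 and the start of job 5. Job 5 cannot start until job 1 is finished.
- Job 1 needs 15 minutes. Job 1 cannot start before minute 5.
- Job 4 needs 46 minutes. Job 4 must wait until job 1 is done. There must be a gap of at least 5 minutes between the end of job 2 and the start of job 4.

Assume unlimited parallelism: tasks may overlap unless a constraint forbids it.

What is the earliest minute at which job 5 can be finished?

Job 1 cannot begin until its own release at minute 5. It runs from minute 5 to 5 + 15 = minute 20.
After job 1 (finishes minute 20, plus 5-minute gap → minute 25), job 2 can start at minute 25 and finishes at minute 35.
For job 5: job 2 (finishes minute 35, plus 20-minute gap → minute 55); job 1 (finishes minute 20). Taking the maximum gives a start of minute 55, and it finishes at 55 + 49 = minute 104.

104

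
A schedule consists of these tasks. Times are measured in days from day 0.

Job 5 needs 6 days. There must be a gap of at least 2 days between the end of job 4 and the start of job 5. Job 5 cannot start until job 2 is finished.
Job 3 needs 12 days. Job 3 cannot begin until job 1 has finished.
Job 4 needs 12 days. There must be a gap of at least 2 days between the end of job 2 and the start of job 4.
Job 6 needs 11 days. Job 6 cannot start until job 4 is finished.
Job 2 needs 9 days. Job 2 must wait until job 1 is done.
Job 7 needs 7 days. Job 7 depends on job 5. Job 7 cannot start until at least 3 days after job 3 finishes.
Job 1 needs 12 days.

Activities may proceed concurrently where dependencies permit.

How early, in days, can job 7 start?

Job 1 can start immediately at day 0; it finishes at day 12.
Job 3 cannot begin until job 1 (finishes day 12). It runs from day 12 to 12 + 12 = day 24.
After job 1 (finishes day 12), job 2 can start at day 12 and finishes at day 21.
Job 4 waits on job 2 (finishes day 21, plus 2-day gap → day 23), so it starts at day 23 and finishes at 23 + 12 = day 35.
For job 5: job 4 (finishes day 35, plus 2-day gap → day 37); job 2 (finishes day 21). Taking the maximum gives a start of day 37, and it finishes at 37 + 6 = day 43.
Job 7 waits on job 5 (finishes day 43); job 3 (finishes day 24, plus 3-day gap → day 27). The latest of these is day 43, which is the earliest job 7 can start.

43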